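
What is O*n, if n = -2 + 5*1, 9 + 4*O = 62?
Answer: 159/4 ≈ 39.750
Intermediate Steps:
O = 53/4 (O = -9/4 + (1/4)*62 = -9/4 + 31/2 = 53/4 ≈ 13.250)
n = 3 (n = -2 + 5 = 3)
O*n = (53/4)*3 = 159/4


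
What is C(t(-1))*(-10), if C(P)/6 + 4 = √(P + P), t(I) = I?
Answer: 240 - 60*I*√2 ≈ 240.0 - 84.853*I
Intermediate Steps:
C(P) = -24 + 6*√2*√P (C(P) = -24 + 6*√(P + P) = -24 + 6*√(2*P) = -24 + 6*(√2*√P) = -24 + 6*√2*√P)
C(t(-1))*(-10) = (-24 + 6*√2*√(-1))*(-10) = (-24 + 6*√2*I)*(-10) = (-24 + 6*I*√2)*(-10) = 240 - 60*I*√2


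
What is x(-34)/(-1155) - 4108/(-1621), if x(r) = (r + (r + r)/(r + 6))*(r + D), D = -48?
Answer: 3837418/13105785 ≈ 0.29280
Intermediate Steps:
x(r) = (-48 + r)*(r + 2*r/(6 + r)) (x(r) = (r + (r + r)/(r + 6))*(r - 48) = (r + (2*r)/(6 + r))*(-48 + r) = (r + 2*r/(6 + r))*(-48 + r) = (-48 + r)*(r + 2*r/(6 + r)))
x(-34)/(-1155) - 4108/(-1621) = -34*(-384 + (-34)² - 40*(-34))/(6 - 34)/(-1155) - 4108/(-1621) = -34*(-384 + 1156 + 1360)/(-28)*(-1/1155) - 4108*(-1/1621) = -34*(-1/28)*2132*(-1/1155) + 4108/1621 = (18122/7)*(-1/1155) + 4108/1621 = -18122/8085 + 4108/1621 = 3837418/13105785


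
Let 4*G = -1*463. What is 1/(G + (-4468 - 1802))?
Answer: -4/25543 ≈ -0.00015660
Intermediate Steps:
G = -463/4 (G = (-1*463)/4 = (¼)*(-463) = -463/4 ≈ -115.75)
1/(G + (-4468 - 1802)) = 1/(-463/4 + (-4468 - 1802)) = 1/(-463/4 - 6270) = 1/(-25543/4) = -4/25543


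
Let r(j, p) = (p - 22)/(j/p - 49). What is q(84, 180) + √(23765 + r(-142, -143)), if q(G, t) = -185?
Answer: -185 + 4*√2800410617/1373 ≈ -30.830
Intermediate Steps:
r(j, p) = (-22 + p)/(-49 + j/p)
q(84, 180) + √(23765 + r(-142, -143)) = -185 + √(23765 - 143*(-22 - 143)/(-142 - 49*(-143))) = -185 + √(23765 - 143*(-165)/(-142 + 7007)) = -185 + √(23765 - 143*(-165)/6865) = -185 + √(23765 - 143*1/6865*(-165)) = -185 + √(23765 + 4719/1373) = -185 + √(32634064/1373) = -185 + 4*√2800410617/1373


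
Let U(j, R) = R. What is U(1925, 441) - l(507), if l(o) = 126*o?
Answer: -63441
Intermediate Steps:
U(1925, 441) - l(507) = 441 - 126*507 = 441 - 1*63882 = 441 - 63882 = -63441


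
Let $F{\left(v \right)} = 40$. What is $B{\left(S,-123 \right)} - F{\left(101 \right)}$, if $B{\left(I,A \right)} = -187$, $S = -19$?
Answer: $-227$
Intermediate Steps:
$B{\left(S,-123 \right)} - F{\left(101 \right)} = -187 - 40 = -227$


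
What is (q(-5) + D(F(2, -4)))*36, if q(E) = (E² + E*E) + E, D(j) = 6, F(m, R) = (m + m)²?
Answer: 1836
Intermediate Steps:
F(m, R) = 4*m² (F(m, R) = (2*m)² = 4*m²)
q(E) = E + 2*E² (q(E) = (E² + E²) + E = 2*E² + E = E + 2*E²)
(q(-5) + D(F(2, -4)))*36 = (-5*(1 + 2*(-5)) + 6)*36 = (-5*(1 - 10) + 6)*36 = (-5*(-9) + 6)*36 = (45 + 6)*36 = 51*36 = 1836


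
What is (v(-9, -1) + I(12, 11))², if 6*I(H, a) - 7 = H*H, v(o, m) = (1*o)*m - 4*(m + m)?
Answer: 64009/36 ≈ 1778.0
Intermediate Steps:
v(o, m) = -8*m + m*o (v(o, m) = o*m - 8*m = m*o - 8*m = -8*m + m*o)
I(H, a) = 7/6 + H²/6 (I(H, a) = 7/6 + (H*H)/6 = 7/6 + H²/6)
(v(-9, -1) + I(12, 11))² = (-(-8 - 9) + (7/6 + (⅙)*12²))² = (-1*(-17) + (7/6 + (⅙)*144))² = (17 + (7/6 + 24))² = (17 + 151/6)² = (253/6)² = 64009/36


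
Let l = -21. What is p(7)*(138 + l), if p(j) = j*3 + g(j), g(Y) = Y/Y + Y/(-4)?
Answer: 9477/4 ≈ 2369.3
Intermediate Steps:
g(Y) = 1 - Y/4 (g(Y) = 1 + Y*(-1/4) = 1 - Y/4)
p(j) = 1 + 11*j/4 (p(j) = j*3 + (1 - j/4) = 3*j + (1 - j/4) = 1 + 11*j/4)
p(7)*(138 + l) = (1 + (11/4)*7)*(138 - 21) = (1 + 77/4)*117 = (81/4)*117 = 9477/4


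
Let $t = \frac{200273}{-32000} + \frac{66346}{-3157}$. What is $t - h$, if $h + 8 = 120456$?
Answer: $- \frac{1738699155123}{14432000} \approx -1.2048 \cdot 10^{5}$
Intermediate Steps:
$h = 120448$ ($h = -8 + 120456 = 120448$)
$t = - \frac{393619123}{14432000}$ ($t = 200273 \left(- \frac{1}{32000}\right) + 66346 \left(- \frac{1}{3157}\right) = - \frac{200273}{32000} - \frac{9478}{451} = - \frac{393619123}{14432000} \approx -27.274$)
$t - h = - \frac{393619123}{14432000} - 120448 = - \frac{1738699155123}{14432000}$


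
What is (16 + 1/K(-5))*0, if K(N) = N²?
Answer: 0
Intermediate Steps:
(16 + 1/K(-5))*0 = (16 + 1/((-5)²))*0 = (16 + 1/25)*0 = (401/25)*0 = 0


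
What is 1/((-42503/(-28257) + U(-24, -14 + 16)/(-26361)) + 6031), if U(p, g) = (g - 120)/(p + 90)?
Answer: 8193710547/49428593502091 ≈ 0.00016577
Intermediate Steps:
U(p, g) = (-120 + g)/(90 + p)
1/((-42503/(-28257) + U(-24, -14 + 16)/(-26361)) + 6031) = 1/((-42503/(-28257) + ((-120 + (-14 + 16))/(90 - 24))/(-26361)) + 6031) = 1/((-42503*(-1/28257) + ((-120 + 2)/66)*(-1/26361)) + 6031) = 1/((42503/28257 + ((1/66)*(-118))*(-1/26361)) + 6031) = 1/((42503/28257 - 59/33*(-1/26361)) + 6031) = 1/((42503/28257 + 59/869913) + 6031) = 1/(12325193134/8193710547 + 6031) = 1/(49428593502091/8193710547) = 8193710547/49428593502091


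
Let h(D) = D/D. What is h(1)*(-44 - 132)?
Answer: -176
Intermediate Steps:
h(D) = 1
h(1)*(-44 - 132) = 1*(-44 - 132) = 1*(-176) = -176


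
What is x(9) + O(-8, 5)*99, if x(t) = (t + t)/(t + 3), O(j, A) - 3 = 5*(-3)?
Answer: -2373/2 ≈ -1186.5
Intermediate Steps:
O(j, A) = -12 (O(j, A) = 3 + 5*(-3) = 3 - 15 = -12)
x(t) = 2*t/(3 + t) (x(t) = (2*t)/(3 + t) = 2*t/(3 + t))
x(9) + O(-8, 5)*99 = 2*9/(3 + 9) - 12*99 = 2*9/12 - 1188 = 2*9*(1/12) - 1188 = 3/2 - 1188 = -2373/2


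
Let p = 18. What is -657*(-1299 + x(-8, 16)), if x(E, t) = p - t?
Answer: 852129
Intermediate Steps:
x(E, t) = 18 - t
-657*(-1299 + x(-8, 16)) = -657*(-1299 + (18 - 1*16)) = -657*(-1299 + (18 - 16)) = -657*(-1299 + 2) = -657*(-1297) = 852129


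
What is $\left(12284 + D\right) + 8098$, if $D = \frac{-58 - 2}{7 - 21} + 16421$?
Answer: $\frac{257651}{7} \approx 36807.0$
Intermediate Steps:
$D = \frac{114977}{7}$ ($D = \frac{1}{-14} \left(-60\right) + 16421 = \left(- \frac{1}{14}\right) \left(-60\right) + 16421 = \frac{30}{7} + 16421 = \frac{114977}{7} \approx 16425.0$)
$\left(12284 + D\right) + 8098 = \left(12284 + \frac{114977}{7}\right) + 8098 = \frac{200965}{7} + 8098 = \frac{257651}{7}$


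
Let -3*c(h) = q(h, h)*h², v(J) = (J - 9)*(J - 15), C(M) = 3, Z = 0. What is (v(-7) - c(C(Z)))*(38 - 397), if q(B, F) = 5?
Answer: -131753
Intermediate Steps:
v(J) = (-15 + J)*(-9 + J) (v(J) = (-9 + J)*(-15 + J) = (-15 + J)*(-9 + J))
c(h) = -5*h²/3
(v(-7) - c(C(Z)))*(38 - 397) = ((135 + (-7)² - 24*(-7)) - (-5)*3²/3)*(38 - 397) = ((135 + 49 + 168) - (-5)*9/3)*(-359) = (352 - 1*(-15))*(-359) = (352 + 15)*(-359) = 367*(-359) = -131753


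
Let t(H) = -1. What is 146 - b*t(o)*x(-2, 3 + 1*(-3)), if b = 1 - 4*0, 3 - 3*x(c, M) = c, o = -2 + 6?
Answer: 443/3 ≈ 147.67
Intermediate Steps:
o = 4
x(c, M) = 1 - c/3
b = 1 (b = 1 + 0 = 1)
146 - b*t(o)*x(-2, 3 + 1*(-3)) = 146 - 1*(-1)*(1 - 1/3*(-2)) = 146 - (-1)*(1 + 2/3) = 146 - (-1)*5/3 = 146 - 1*(-5/3) = 146 + 5/3 = 443/3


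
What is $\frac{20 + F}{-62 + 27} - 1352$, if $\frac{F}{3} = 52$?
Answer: $- \frac{47496}{35} \approx -1357.0$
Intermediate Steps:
$F = 156$ ($F = 3 \cdot 52 = 156$)
$\frac{20 + F}{-62 + 27} - 1352 = \frac{20 + 156}{-62 + 27} - 1352 = \frac{176}{-35} - 1352 = 176 \left(- \frac{1}{35}\right) - 1352 = - \frac{176}{35} - 1352 = - \frac{47496}{35}$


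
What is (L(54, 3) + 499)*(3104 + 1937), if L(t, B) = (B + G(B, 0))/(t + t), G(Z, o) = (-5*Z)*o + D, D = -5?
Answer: 135829745/54 ≈ 2.5154e+6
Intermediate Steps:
G(Z, o) = -5 - 5*Z*o (G(Z, o) = (-5*Z)*o - 5 = -5*Z*o - 5 = -5 - 5*Z*o)
L(t, B) = (-5 + B)/(2*t) (L(t, B) = (B + (-5 - 5*B*0))/(t + t) = (B + (-5 + 0))/((2*t)) = (B - 5)*(1/(2*t)) = (-5 + B)*(1/(2*t)) = (-5 + B)/(2*t))
(L(54, 3) + 499)*(3104 + 1937) = ((1/2)*(-5 + 3)/54 + 499)*(3104 + 1937) = ((1/2)*(1/54)*(-2) + 499)*5041 = (-1/54 + 499)*5041 = (26945/54)*5041 = 135829745/54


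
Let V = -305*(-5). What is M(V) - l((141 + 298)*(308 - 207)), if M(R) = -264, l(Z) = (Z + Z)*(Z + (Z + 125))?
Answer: -7874872698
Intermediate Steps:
V = 1525
l(Z) = 2*Z*(125 + 2*Z) (l(Z) = (2*Z)*(Z + (125 + Z)) = (2*Z)*(125 + 2*Z) = 2*Z*(125 + 2*Z))
M(V) - l((141 + 298)*(308 - 207)) = -264 - 2*(141 + 298)*(308 - 207)*(125 + 2*((141 + 298)*(308 - 207))) = -264 - 2*439*101*(125 + 2*(439*101)) = -264 - 2*44339*(125 + 2*44339) = -264 - 2*44339*(125 + 88678) = -264 - 2*44339*88803 = -264 - 1*7874872434 = -264 - 7874872434 = -7874872698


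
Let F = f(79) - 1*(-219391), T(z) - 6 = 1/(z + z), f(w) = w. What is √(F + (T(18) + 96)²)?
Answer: √297924049/36 ≈ 479.46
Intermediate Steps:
T(z) = 6 + 1/(2*z) (T(z) = 6 + 1/(z + z) = 6 + 1/(2*z))
F = 219470 (F = 79 - 1*(-219391) = 79 + 219391 = 219470)
√(F + (T(18) + 96)²) = √(219470 + ((6 + (½)/18) + 96)²) = √(219470 + ((6 + (½)*(1/18)) + 96)²) = √(219470 + ((6 + 1/36) + 96)²) = √(219470 + (217/36 + 96)²) = √(219470 + (3673/36)²) = √(219470 + 13490929/1296) = √(297924049/1296) = √297924049/36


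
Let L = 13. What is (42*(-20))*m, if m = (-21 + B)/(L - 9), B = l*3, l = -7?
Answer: 8820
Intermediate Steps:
B = -21 (B = -7*3 = -21)
m = -21/2 (m = (-21 - 21)/(13 - 9) = -42/4 = -42*¼ = -21/2 ≈ -10.500)
(42*(-20))*m = (42*(-20))*(-21/2) = -840*(-21/2) = 8820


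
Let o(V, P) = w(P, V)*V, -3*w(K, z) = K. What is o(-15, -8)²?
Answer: 1600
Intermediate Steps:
w(K, z) = -K/3
o(V, P) = -P*V/3 (o(V, P) = (-P/3)*V = -P*V/3)
o(-15, -8)² = (-⅓*(-8)*(-15))² = (-40)² = 1600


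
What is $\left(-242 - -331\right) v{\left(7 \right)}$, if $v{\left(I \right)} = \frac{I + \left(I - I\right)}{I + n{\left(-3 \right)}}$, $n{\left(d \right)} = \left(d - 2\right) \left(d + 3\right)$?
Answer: $89$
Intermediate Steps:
$n{\left(d \right)} = \left(-2 + d\right) \left(3 + d\right)$
$v{\left(I \right)} = 1$ ($v{\left(I \right)} = \frac{I + \left(I - I\right)}{I - \left(9 - 9\right)} = \frac{I + 0}{I - 0} = \frac{I}{I + 0} = \frac{I}{I} = 1$)
$\left(-242 - -331\right) v{\left(7 \right)} = \left(-242 - -331\right) 1 = \left(-242 + 331\right) 1 = 89 \cdot 1 = 89$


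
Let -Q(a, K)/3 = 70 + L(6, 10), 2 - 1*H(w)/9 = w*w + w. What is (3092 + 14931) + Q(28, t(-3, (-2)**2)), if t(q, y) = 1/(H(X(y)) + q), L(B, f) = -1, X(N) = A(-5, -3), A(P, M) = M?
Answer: 17816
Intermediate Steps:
X(N) = -3
H(w) = 18 - 9*w - 9*w**2 (H(w) = 18 - 9*(w*w + w) = 18 - 9*(w**2 + w) = 18 - 9*(w + w**2) = 18 + (-9*w - 9*w**2) = 18 - 9*w - 9*w**2)
t(q, y) = 1/(-36 + q) (t(q, y) = 1/((18 - 9*(-3) - 9*(-3)**2) + q) = 1/((18 + 27 - 9*9) + q) = 1/((18 + 27 - 81) + q) = 1/(-36 + q))
Q(a, K) = -207 (Q(a, K) = -3*(70 - 1) = -3*69 = -207)
(3092 + 14931) + Q(28, t(-3, (-2)**2)) = (3092 + 14931) - 207 = 18023 - 207 = 17816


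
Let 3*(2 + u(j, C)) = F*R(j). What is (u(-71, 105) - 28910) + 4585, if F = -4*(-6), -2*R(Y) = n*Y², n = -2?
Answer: 16001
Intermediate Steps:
R(Y) = Y² (R(Y) = -(-1)*Y² = Y²)
F = 24
u(j, C) = -2 + 8*j² (u(j, C) = -2 + (24*j²)/3 = -2 + 8*j²)
(u(-71, 105) - 28910) + 4585 = ((-2 + 8*(-71)²) - 28910) + 4585 = ((-2 + 8*5041) - 28910) + 4585 = ((-2 + 40328) - 28910) + 4585 = (40326 - 28910) + 4585 = 11416 + 4585 = 16001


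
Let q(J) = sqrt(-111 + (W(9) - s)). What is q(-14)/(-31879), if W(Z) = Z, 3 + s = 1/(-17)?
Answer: -29*I*sqrt(34)/541943 ≈ -0.00031202*I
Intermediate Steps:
s = -52/17 (s = -3 + 1/(-17) = -3 - 1/17 = -52/17 ≈ -3.0588)
q(J) = 29*I*sqrt(34)/17 (q(J) = sqrt(-111 + (9 - 1*(-52/17))) = sqrt(-111 + (9 + 52/17)) = sqrt(-111 + 205/17) = sqrt(-1682/17) = 29*I*sqrt(34)/17)
q(-14)/(-31879) = (29*I*sqrt(34)/17)/(-31879) = (29*I*sqrt(34)/17)*(-1/31879) = -29*I*sqrt(34)/541943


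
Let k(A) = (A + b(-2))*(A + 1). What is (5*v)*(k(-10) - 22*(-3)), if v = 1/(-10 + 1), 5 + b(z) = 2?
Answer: -305/3 ≈ -101.67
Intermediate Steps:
b(z) = -3 (b(z) = -5 + 2 = -3)
v = -⅑ (v = 1/(-9) = -⅑ ≈ -0.11111)
k(A) = (1 + A)*(-3 + A) (k(A) = (A - 3)*(A + 1) = (-3 + A)*(1 + A) = (1 + A)*(-3 + A))
(5*v)*(k(-10) - 22*(-3)) = (5*(-⅑))*((-3 + (-10)² - 2*(-10)) - 22*(-3)) = -5*((-3 + 100 + 20) + 66)/9 = -5*(117 + 66)/9 = -5/9*183 = -305/3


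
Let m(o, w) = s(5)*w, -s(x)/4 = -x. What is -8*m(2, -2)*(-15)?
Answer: -4800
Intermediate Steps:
s(x) = 4*x (s(x) = -(-4)*x = 4*x)
m(o, w) = 20*w (m(o, w) = (4*5)*w = 20*w)
-8*m(2, -2)*(-15) = -160*(-2)*(-15) = -8*(-40)*(-15) = 320*(-15) = -4800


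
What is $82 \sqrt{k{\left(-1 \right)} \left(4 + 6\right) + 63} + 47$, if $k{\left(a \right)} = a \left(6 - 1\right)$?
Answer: $47 + 82 \sqrt{13} \approx 342.66$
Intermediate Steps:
$k{\left(a \right)} = 5 a$ ($k{\left(a \right)} = a 5 = 5 a$)
$82 \sqrt{k{\left(-1 \right)} \left(4 + 6\right) + 63} + 47 = 82 \sqrt{5 \left(-1\right) \left(4 + 6\right) + 63} + 47 = 82 \sqrt{\left(-5\right) 10 + 63} + 47 = 82 \sqrt{-50 + 63} + 47 = 82 \sqrt{13} + 47 = 47 + 82 \sqrt{13}$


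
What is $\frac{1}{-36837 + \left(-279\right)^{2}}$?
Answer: $\frac{1}{41004} \approx 2.4388 \cdot 10^{-5}$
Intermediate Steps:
$\frac{1}{-36837 + \left(-279\right)^{2}} = \frac{1}{-36837 + 77841} = \frac{1}{41004}$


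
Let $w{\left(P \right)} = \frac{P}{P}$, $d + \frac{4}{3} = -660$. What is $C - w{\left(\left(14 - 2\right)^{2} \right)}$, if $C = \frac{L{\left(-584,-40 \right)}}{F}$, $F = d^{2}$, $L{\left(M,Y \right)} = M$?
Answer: $- \frac{492689}{492032} \approx -1.0013$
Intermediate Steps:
$d = - \frac{1984}{3}$ ($d = - \frac{4}{3} - 660 = - \frac{1984}{3} \approx -661.33$)
$w{\left(P \right)} = 1$
$F = \frac{3936256}{9}$ ($F = \left(- \frac{1984}{3}\right)^{2} = \frac{3936256}{9} \approx 4.3736 \cdot 10^{5}$)
$C = - \frac{657}{492032}$ ($C = - \frac{584}{\frac{3936256}{9}} = \left(-584\right) \frac{9}{3936256} = - \frac{657}{492032} \approx -0.0013353$)
$C - w{\left(\left(14 - 2\right)^{2} \right)} = - \frac{657}{492032} - 1 = - \frac{492689}{492032}$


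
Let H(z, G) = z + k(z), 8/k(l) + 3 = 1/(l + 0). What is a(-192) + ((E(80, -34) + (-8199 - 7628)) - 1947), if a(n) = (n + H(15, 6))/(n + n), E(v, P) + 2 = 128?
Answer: -24847725/1408 ≈ -17648.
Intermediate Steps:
k(l) = 8/(-3 + 1/l) (k(l) = 8/(-3 + 1/(l + 0)) = 8/(-3 + 1/l))
E(v, P) = 126 (E(v, P) = -2 + 128 = 126)
H(z, G) = z - 8*z/(-1 + 3*z)
a(n) = (135/11 + n)/(2*n) (a(n) = (n + 3*15*(-3 + 15)/(-1 + 3*15))/(n + n) = (n + 3*15*12/(-1 + 45))/((2*n)) = (n + 3*15*12/44)*(1/(2*n)) = (n + 3*15*(1/44)*12)*(1/(2*n)) = (n + 135/11)*(1/(2*n)) = (135/11 + n)*(1/(2*n)) = (135/11 + n)/(2*n))
a(-192) + ((E(80, -34) + (-8199 - 7628)) - 1947) = (1/22)*(135 + 11*(-192))/(-192) + ((126 + (-8199 - 7628)) - 1947) = (1/22)*(-1/192)*(135 - 2112) + ((126 - 15827) - 1947) = (1/22)*(-1/192)*(-1977) + (-15701 - 1947) = 659/1408 - 17648 = -24847725/1408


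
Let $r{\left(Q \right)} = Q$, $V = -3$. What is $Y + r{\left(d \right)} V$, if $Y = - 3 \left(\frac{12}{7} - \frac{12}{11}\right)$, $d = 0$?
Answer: $- \frac{144}{77} \approx -1.8701$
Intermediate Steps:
$Y = - \frac{144}{77}$ ($Y = - 3 \left(12 \cdot \frac{1}{7} - \frac{12}{11}\right) = - 3 \left(\frac{12}{7} - \frac{12}{11}\right) = \left(-3\right) \frac{48}{77} = - \frac{144}{77} \approx -1.8701$)
$Y + r{\left(d \right)} V = - \frac{144}{77} + 0 \left(-3\right) = - \frac{144}{77} + 0 = - \frac{144}{77}$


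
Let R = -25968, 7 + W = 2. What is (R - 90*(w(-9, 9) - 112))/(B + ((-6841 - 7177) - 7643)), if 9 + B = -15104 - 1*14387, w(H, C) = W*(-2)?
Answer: 16788/51161 ≈ 0.32814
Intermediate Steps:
W = -5 (W = -7 + 2 = -5)
w(H, C) = 10 (w(H, C) = -5*(-2) = 10)
B = -29500 (B = -9 + (-15104 - 1*14387) = -9 + (-15104 - 14387) = -9 - 29491 = -29500)
(R - 90*(w(-9, 9) - 112))/(B + ((-6841 - 7177) - 7643)) = (-25968 - 90*(10 - 112))/(-29500 + ((-6841 - 7177) - 7643)) = (-25968 - 90*(-102))/(-29500 + (-14018 - 7643)) = (-25968 + 9180)/(-29500 - 21661) = -16788/(-51161) = -16788*(-1/51161) = 16788/51161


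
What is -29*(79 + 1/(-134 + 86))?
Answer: -109939/48 ≈ -2290.4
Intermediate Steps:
-29*(79 + 1/(-134 + 86)) = -29*(79 + 1/(-48)) = -29*(79 - 1/48) = -29*3791/48 = -109939/48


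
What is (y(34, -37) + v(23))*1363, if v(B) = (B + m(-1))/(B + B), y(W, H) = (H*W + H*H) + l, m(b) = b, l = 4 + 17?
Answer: 4153061/23 ≈ 1.8057e+5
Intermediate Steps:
l = 21
y(W, H) = 21 + H**2 + H*W (y(W, H) = (H*W + H*H) + 21 = (H*W + H**2) + 21 = (H**2 + H*W) + 21 = 21 + H**2 + H*W)
v(B) = (-1 + B)/(2*B) (v(B) = (B - 1)/(B + B) = (-1 + B)/((2*B)) = (-1 + B)*(1/(2*B)) = (-1 + B)/(2*B))
(y(34, -37) + v(23))*1363 = ((21 + (-37)**2 - 37*34) + (1/2)*(-1 + 23)/23)*1363 = ((21 + 1369 - 1258) + (1/2)*(1/23)*22)*1363 = (132 + 11/23)*1363 = (3047/23)*1363 = 4153061/23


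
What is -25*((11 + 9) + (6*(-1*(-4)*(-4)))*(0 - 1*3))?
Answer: -7700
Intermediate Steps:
-25*((11 + 9) + (6*(-1*(-4)*(-4)))*(0 - 1*3)) = -25*(20 + (6*(4*(-4)))*(0 - 3)) = -25*(20 + (6*(-16))*(-3)) = -25*(20 - 96*(-3)) = -25*(20 + 288) = -25*308 = -7700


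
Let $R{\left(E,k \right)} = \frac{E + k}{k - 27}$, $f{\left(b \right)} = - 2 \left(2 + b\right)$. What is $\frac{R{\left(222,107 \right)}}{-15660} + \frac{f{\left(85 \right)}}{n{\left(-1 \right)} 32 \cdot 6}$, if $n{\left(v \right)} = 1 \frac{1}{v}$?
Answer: $\frac{1135021}{1252800} \approx 0.90599$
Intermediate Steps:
$n{\left(v \right)} = \frac{1}{v}$
$f{\left(b \right)} = -4 - 2 b$
$R{\left(E,k \right)} = \frac{E + k}{-27 + k}$
$\frac{R{\left(222,107 \right)}}{-15660} + \frac{f{\left(85 \right)}}{n{\left(-1 \right)} 32 \cdot 6} = \frac{\frac{1}{-27 + 107} \left(222 + 107\right)}{-15660} + \frac{-4 - 170}{\frac{1}{-1} \cdot 32 \cdot 6} = \frac{1}{80} \cdot 329 \left(- \frac{1}{15660}\right) + \frac{-4 - 170}{\left(-1\right) 32 \cdot 6} = \frac{1}{80} \cdot 329 \left(- \frac{1}{15660}\right) - \frac{174}{\left(-32\right) 6} = \frac{329}{80} \left(- \frac{1}{15660}\right) - \frac{174}{-192} = - \frac{329}{1252800} - - \frac{29}{32} = - \frac{329}{1252800} + \frac{29}{32} = \frac{1135021}{1252800}$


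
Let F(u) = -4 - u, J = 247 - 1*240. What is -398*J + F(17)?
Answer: -2807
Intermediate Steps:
J = 7 (J = 247 - 240 = 7)
-398*J + F(17) = -398*7 + (-4 - 1*17) = -2786 + (-4 - 17) = -2786 - 21 = -2807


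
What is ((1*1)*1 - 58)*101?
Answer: -5757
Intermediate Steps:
((1*1)*1 - 58)*101 = (1*1 - 58)*101 = (1 - 58)*101 = -57*101 = -5757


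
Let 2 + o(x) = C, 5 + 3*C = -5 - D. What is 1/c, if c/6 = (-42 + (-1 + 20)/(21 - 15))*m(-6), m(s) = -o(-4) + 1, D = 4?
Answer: -3/5359 ≈ -0.00055981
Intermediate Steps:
C = -14/3 (C = -5/3 + (-5 - 1*4)/3 = -5/3 + (-5 - 4)/3 = -5/3 + (1/3)*(-9) = -5/3 - 3 = -14/3 ≈ -4.6667)
o(x) = -20/3 (o(x) = -2 - 14/3 = -20/3)
m(s) = 23/3 (m(s) = -1*(-20/3) + 1 = 20/3 + 1 = 23/3)
c = -5359/3 (c = 6*((-42 + (-1 + 20)/(21 - 15))*(23/3)) = 6*((-42 + 19/6)*(23/3)) = 6*(-233/6*23/3) = 6*(-5359/18) = -5359/3 ≈ -1786.3)
1/c = 1/(-5359/3) = -3/5359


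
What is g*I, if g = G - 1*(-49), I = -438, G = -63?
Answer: 6132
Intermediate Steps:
g = -14 (g = -63 - 1*(-49) = -63 + 49 = -14)
g*I = -14*(-438) = 6132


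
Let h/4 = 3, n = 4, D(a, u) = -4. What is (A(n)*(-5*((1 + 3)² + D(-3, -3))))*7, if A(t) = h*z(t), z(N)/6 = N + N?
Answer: -241920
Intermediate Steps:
z(N) = 12*N (z(N) = 6*(N + N) = 6*(2*N) = 12*N)
h = 12 (h = 4*3 = 12)
A(t) = 144*t (A(t) = 12*(12*t) = 144*t)
(A(n)*(-5*((1 + 3)² + D(-3, -3))))*7 = ((144*4)*(-5*((1 + 3)² - 4)))*7 = (576*(-5*(4² - 4)))*7 = (576*(-5*(16 - 4)))*7 = (576*(-5*12))*7 = (576*(-60))*7 = -34560*7 = -241920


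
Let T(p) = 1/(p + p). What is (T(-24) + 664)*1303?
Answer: 41527913/48 ≈ 8.6517e+5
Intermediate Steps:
T(p) = 1/(2*p)
(T(-24) + 664)*1303 = ((1/2)/(-24) + 664)*1303 = ((1/2)*(-1/24) + 664)*1303 = (-1/48 + 664)*1303 = (31871/48)*1303 = 41527913/48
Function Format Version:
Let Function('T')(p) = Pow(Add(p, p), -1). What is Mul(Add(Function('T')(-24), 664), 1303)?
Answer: Rational(41527913, 48) ≈ 8.6517e+5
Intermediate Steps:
Function('T')(p) = Mul(Rational(1, 2), Pow(p, -1)) (Function('T')(p) = Pow(Mul(2, p), -1) = Mul(Rational(1, 2), Pow(p, -1)))
Mul(Add(Function('T')(-24), 664), 1303) = Mul(Add(Mul(Rational(1, 2), Pow(-24, -1)), 664), 1303) = Mul(Add(Mul(Rational(1, 2), Rational(-1, 24)), 664), 1303) = Mul(Add(Rational(-1, 48), 664), 1303) = Mul(Rational(31871, 48), 1303) = Rational(41527913, 48)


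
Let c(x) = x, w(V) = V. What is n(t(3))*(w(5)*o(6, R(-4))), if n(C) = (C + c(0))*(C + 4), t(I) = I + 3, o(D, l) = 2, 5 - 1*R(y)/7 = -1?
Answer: 600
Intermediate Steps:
R(y) = 42 (R(y) = 35 - 7*(-1) = 35 + 7 = 42)
t(I) = 3 + I
n(C) = C*(4 + C) (n(C) = (C + 0)*(C + 4) = C*(4 + C))
n(t(3))*(w(5)*o(6, R(-4))) = ((3 + 3)*(4 + (3 + 3)))*(5*2) = (6*(4 + 6))*10 = (6*10)*10 = 60*10 = 600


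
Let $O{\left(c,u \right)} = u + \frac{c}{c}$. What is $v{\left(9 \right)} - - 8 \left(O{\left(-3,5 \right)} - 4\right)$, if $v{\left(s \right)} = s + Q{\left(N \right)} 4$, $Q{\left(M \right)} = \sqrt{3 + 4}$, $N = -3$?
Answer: $25 + 4 \sqrt{7} \approx 35.583$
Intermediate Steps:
$Q{\left(M \right)} = \sqrt{7}$
$O{\left(c,u \right)} = 1 + u$ ($O{\left(c,u \right)} = u + 1 = 1 + u$)
$v{\left(s \right)} = s + 4 \sqrt{7}$ ($v{\left(s \right)} = s + \sqrt{7} \cdot 4 = s + 4 \sqrt{7}$)
$v{\left(9 \right)} - - 8 \left(O{\left(-3,5 \right)} - 4\right) = \left(9 + 4 \sqrt{7}\right) - - 8 \left(\left(1 + 5\right) - 4\right) = \left(9 + 4 \sqrt{7}\right) - - 8 \left(6 - 4\right) = \left(9 + 4 \sqrt{7}\right) - \left(-8\right) 2 = \left(9 + 4 \sqrt{7}\right) - -16 = \left(9 + 4 \sqrt{7}\right) + 16 = 25 + 4 \sqrt{7}$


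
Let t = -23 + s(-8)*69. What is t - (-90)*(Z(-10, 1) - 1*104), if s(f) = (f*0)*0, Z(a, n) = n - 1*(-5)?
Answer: -8843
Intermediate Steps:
Z(a, n) = 5 + n (Z(a, n) = n + 5 = 5 + n)
s(f) = 0 (s(f) = 0*0 = 0)
t = -23 (t = -23 + 0*69 = -23 + 0 = -23)
t - (-90)*(Z(-10, 1) - 1*104) = -23 - (-90)*((5 + 1) - 1*104) = -23 - (-90)*(6 - 104) = -23 - (-90)*(-98) = -23 - 1*8820 = -23 - 8820 = -8843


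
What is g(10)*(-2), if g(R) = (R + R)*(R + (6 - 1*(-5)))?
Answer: -840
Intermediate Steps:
g(R) = 2*R*(11 + R) (g(R) = (2*R)*(R + (6 + 5)) = (2*R)*(R + 11) = (2*R)*(11 + R) = 2*R*(11 + R))
g(10)*(-2) = (2*10*(11 + 10))*(-2) = (2*10*21)*(-2) = 420*(-2) = -840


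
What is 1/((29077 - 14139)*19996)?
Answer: 1/298700248 ≈ 3.3478e-9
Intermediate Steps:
1/((29077 - 14139)*19996) = (1/19996)/14938 = (1/14938)*(1/19996) = 1/298700248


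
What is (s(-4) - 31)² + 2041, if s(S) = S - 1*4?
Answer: 3562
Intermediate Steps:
s(S) = -4 + S (s(S) = S - 4 = -4 + S)
(s(-4) - 31)² + 2041 = ((-4 - 4) - 31)² + 2041 = (-8 - 31)² + 2041 = (-39)² + 2041 = 1521 + 2041 = 3562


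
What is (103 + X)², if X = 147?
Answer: 62500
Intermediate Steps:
(103 + X)² = (103 + 147)² = 250² = 62500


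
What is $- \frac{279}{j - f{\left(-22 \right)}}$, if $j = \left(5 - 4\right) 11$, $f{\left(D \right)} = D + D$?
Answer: $- \frac{279}{55} \approx -5.0727$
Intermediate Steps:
$f{\left(D \right)} = 2 D$
$j = 11$ ($j = 1 \cdot 11 = 11$)
$- \frac{279}{j - f{\left(-22 \right)}} = - \frac{279}{11 - 2 \left(-22\right)} = - \frac{279}{11 - -44} = - \frac{279}{11 + 44} = - \frac{279}{55}$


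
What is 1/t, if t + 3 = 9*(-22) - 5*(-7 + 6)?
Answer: -1/196 ≈ -0.0051020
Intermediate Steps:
t = -196 (t = -3 + (9*(-22) - 5*(-7 + 6)) = -3 + (-198 - 5*(-1)) = -3 + (-198 + 5) = -3 - 193 = -196)
1/t = 1/(-196) = -1/196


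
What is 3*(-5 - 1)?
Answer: -18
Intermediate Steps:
3*(-5 - 1) = 3*(-6) = -18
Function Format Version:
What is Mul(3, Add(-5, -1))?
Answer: -18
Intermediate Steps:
Mul(3, Add(-5, -1)) = Mul(3, -6) = -18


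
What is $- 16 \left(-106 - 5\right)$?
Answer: $1776$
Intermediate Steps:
$- 16 \left(-106 - 5\right) = \left(-16\right) \left(-111\right) = 1776$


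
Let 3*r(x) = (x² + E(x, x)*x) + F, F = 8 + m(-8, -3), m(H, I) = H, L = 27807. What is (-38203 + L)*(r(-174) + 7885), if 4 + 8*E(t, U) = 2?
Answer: -187039634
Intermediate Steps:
F = 0 (F = 8 - 8 = 0)
E(t, U) = -¼ (E(t, U) = -½ + (⅛)*2 = -½ + ¼ = -¼)
r(x) = -x/12 + x²/3 (r(x) = ((x² - x/4) + 0)/3 = (x² - x/4)/3 = -x/12 + x²/3)
(-38203 + L)*(r(-174) + 7885) = (-38203 + 27807)*((1/12)*(-174)*(-1 + 4*(-174)) + 7885) = -10396*((1/12)*(-174)*(-1 - 696) + 7885) = -10396*((1/12)*(-174)*(-697) + 7885) = -10396*(20213/2 + 7885) = -10396*35983/2 = -187039634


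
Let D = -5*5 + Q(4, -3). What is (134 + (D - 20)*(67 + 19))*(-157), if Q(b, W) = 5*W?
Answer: 789082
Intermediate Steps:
D = -40 (D = -5*5 + 5*(-3) = -25 - 15 = -40)
(134 + (D - 20)*(67 + 19))*(-157) = (134 + (-40 - 20)*(67 + 19))*(-157) = (134 - 60*86)*(-157) = (134 - 5160)*(-157) = -5026*(-157) = 789082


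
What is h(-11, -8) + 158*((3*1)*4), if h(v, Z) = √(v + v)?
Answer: 1896 + I*√22 ≈ 1896.0 + 4.6904*I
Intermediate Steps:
h(v, Z) = √2*√v (h(v, Z) = √(2*v) = √2*√v)
h(-11, -8) + 158*((3*1)*4) = √2*√(-11) + 158*((3*1)*4) = √2*(I*√11) + 158*(3*4) = I*√22 + 158*12 = I*√22 + 1896 = 1896 + I*√22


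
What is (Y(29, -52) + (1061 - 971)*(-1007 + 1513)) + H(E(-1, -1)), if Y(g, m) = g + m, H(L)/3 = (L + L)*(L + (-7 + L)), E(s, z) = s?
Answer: 45571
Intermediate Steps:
H(L) = 6*L*(-7 + 2*L) (H(L) = 3*((L + L)*(L + (-7 + L))) = 3*((2*L)*(-7 + 2*L)) = 3*(2*L*(-7 + 2*L)) = 6*L*(-7 + 2*L))
(Y(29, -52) + (1061 - 971)*(-1007 + 1513)) + H(E(-1, -1)) = ((29 - 52) + (1061 - 971)*(-1007 + 1513)) + 6*(-1)*(-7 + 2*(-1)) = (-23 + 90*506) + 6*(-1)*(-7 - 2) = (-23 + 45540) + 6*(-1)*(-9) = 45517 + 54 = 45571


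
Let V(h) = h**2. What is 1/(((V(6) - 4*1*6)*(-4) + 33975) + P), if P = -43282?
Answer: -1/9355 ≈ -0.00010689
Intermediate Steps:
1/(((V(6) - 4*1*6)*(-4) + 33975) + P) = 1/(((6**2 - 4*1*6)*(-4) + 33975) - 43282) = 1/(((36 - 4*6)*(-4) + 33975) - 43282) = 1/(((36 - 24)*(-4) + 33975) - 43282) = 1/((12*(-4) + 33975) - 43282) = 1/((-48 + 33975) - 43282) = 1/(33927 - 43282) = 1/(-9355) = -1/9355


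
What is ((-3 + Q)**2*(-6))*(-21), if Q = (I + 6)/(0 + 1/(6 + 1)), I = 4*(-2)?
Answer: 36414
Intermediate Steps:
I = -8
Q = -14 (Q = (-8 + 6)/(0 + 1/(6 + 1)) = -2/(0 + 1/7) = -2/1/7 = -2*7 = -14)
((-3 + Q)**2*(-6))*(-21) = ((-3 - 14)**2*(-6))*(-21) = ((-17)**2*(-6))*(-21) = (289*(-6))*(-21) = -1734*(-21) = 36414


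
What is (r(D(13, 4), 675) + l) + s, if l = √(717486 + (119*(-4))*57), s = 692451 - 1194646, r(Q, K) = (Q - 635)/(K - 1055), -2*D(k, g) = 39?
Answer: -381666891/760 + 3*√76706 ≈ -5.0136e+5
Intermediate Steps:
D(k, g) = -39/2 (D(k, g) = -½*39 = -39/2)
r(Q, K) = (-635 + Q)/(-1055 + K)
s = -502195
l = 3*√76706 (l = √(717486 - 476*57) = √(717486 - 27132) = √690354 = 3*√76706 ≈ 830.88)
(r(D(13, 4), 675) + l) + s = ((-635 - 39/2)/(-1055 + 675) + 3*√76706) - 502195 = (-1309/2/(-380) + 3*√76706) - 502195 = (-1/380*(-1309/2) + 3*√76706) - 502195 = (1309/760 + 3*√76706) - 502195 = -381666891/760 + 3*√76706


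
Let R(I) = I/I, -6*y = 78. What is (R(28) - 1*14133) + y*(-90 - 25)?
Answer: -12637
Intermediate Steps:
y = -13 (y = -⅙*78 = -13)
R(I) = 1
(R(28) - 1*14133) + y*(-90 - 25) = (1 - 1*14133) - 13*(-90 - 25) = (1 - 14133) - 13*(-115) = -14132 + 1495 = -12637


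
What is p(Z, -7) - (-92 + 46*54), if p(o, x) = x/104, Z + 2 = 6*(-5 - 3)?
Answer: -248775/104 ≈ -2392.1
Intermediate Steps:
Z = -50 (Z = -2 + 6*(-5 - 3) = -2 + 6*(-8) = -2 - 48 = -50)
p(o, x) = x/104 (p(o, x) = x*(1/104) = x/104)
p(Z, -7) - (-92 + 46*54) = (1/104)*(-7) - (-92 + 46*54) = -7/104 - (-92 + 2484) = -7/104 - 1*2392 = -7/104 - 2392 = -248775/104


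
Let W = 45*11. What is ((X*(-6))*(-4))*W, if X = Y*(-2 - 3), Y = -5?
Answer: 297000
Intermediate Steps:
X = 25 (X = -5*(-2 - 3) = -5*(-5) = 25)
W = 495
((X*(-6))*(-4))*W = ((25*(-6))*(-4))*495 = -150*(-4)*495 = 600*495 = 297000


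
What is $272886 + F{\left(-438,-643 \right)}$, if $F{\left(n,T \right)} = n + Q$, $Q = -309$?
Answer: $272139$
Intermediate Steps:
$F{\left(n,T \right)} = -309 + n$ ($F{\left(n,T \right)} = n - 309 = -309 + n$)
$272886 + F{\left(-438,-643 \right)} = 272886 - 747 = 272139$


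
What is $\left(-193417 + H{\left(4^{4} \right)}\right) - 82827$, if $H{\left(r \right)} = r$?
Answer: $-275988$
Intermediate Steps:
$\left(-193417 + H{\left(4^{4} \right)}\right) - 82827 = \left(-193417 + 4^{4}\right) - 82827 = \left(-193417 + 256\right) - 82827 = -193161 - 82827 = -275988$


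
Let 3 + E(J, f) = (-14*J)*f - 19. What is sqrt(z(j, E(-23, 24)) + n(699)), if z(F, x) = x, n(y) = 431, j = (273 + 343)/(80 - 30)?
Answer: sqrt(8137) ≈ 90.205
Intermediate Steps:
E(J, f) = -22 - 14*J*f (E(J, f) = -3 + ((-14*J)*f - 19) = -3 + (-14*J*f - 19) = -3 + (-19 - 14*J*f) = -22 - 14*J*f)
j = 308/25 (j = 616/50 = 616*(1/50) = 308/25 ≈ 12.320)
sqrt(z(j, E(-23, 24)) + n(699)) = sqrt((-22 - 14*(-23)*24) + 431) = sqrt((-22 + 7728) + 431) = sqrt(7706 + 431) = sqrt(8137)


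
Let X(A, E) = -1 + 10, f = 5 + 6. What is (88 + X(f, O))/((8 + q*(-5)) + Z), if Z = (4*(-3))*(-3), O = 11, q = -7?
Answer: 97/79 ≈ 1.2278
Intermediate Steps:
f = 11
Z = 36 (Z = -12*(-3) = 36)
X(A, E) = 9
(88 + X(f, O))/((8 + q*(-5)) + Z) = (88 + 9)/((8 - 7*(-5)) + 36) = 97/((8 + 35) + 36) = 97/(43 + 36) = 97/79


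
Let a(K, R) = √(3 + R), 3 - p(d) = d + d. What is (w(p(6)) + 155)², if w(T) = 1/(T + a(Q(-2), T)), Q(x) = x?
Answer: 2*(216070*√6 + 899543*I)/(3*(6*√6 + 25*I)) ≈ 23993.0 - 8.7222*I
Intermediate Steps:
p(d) = 3 - 2*d (p(d) = 3 - (d + d) = 3 - 2*d)
w(T) = 1/(T + √(3 + T))
(w(p(6)) + 155)² = (1/((3 - 2*6) + √(3 + (3 - 2*6))) + 155)² = (1/((3 - 12) + √(3 + (3 - 12))) + 155)² = (1/(-9 + √(3 - 9)) + 155)² = (1/(-9 + √(-6)) + 155)² = (1/(-9 + I*√6) + 155)² = (155 + 1/(-9 + I*√6))²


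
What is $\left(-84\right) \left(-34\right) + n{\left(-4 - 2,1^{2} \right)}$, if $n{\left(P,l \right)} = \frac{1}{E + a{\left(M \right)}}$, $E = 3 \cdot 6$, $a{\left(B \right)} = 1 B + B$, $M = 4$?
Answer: $\frac{74257}{26} \approx 2856.0$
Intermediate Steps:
$a{\left(B \right)} = 2 B$ ($a{\left(B \right)} = B + B = 2 B$)
$E = 18$
$n{\left(P,l \right)} = \frac{1}{26}$ ($n{\left(P,l \right)} = \frac{1}{18 + 2 \cdot 4} = \frac{1}{18 + 8} = \frac{1}{26}$)
$\left(-84\right) \left(-34\right) + n{\left(-4 - 2,1^{2} \right)} = \left(-84\right) \left(-34\right) + \frac{1}{26} = 2856 + \frac{1}{26} = \frac{74257}{26}$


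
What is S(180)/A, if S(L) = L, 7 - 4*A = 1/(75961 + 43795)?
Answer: 86224320/838291 ≈ 102.86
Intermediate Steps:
A = 838291/479024 (A = 7/4 - 1/(4*(75961 + 43795)) = 7/4 - ¼/119756 = 7/4 - ¼*1/119756 = 7/4 - 1/479024 = 838291/479024 ≈ 1.7500)
S(180)/A = 180/(838291/479024) = 180*(479024/838291) = 86224320/838291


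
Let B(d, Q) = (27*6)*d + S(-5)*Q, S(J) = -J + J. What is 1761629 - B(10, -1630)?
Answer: 1760009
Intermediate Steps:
S(J) = 0
B(d, Q) = 162*d (B(d, Q) = (27*6)*d + 0*Q = 162*d + 0 = 162*d)
1761629 - B(10, -1630) = 1761629 - 162*10 = 1761629 - 1*1620 = 1761629 - 1620 = 1760009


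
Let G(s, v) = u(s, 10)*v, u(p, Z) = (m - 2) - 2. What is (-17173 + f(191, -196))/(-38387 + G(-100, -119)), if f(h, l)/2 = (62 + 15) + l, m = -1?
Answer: 17411/37792 ≈ 0.46071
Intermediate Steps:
u(p, Z) = -5 (u(p, Z) = (-1 - 2) - 2 = -3 - 2 = -5)
f(h, l) = 154 + 2*l (f(h, l) = 2*((62 + 15) + l) = 2*(77 + l) = 154 + 2*l)
G(s, v) = -5*v
(-17173 + f(191, -196))/(-38387 + G(-100, -119)) = (-17173 + (154 + 2*(-196)))/(-38387 - 5*(-119)) = (-17173 + (154 - 392))/(-38387 + 595) = (-17173 - 238)/(-37792) = -17411*(-1/37792) = 17411/37792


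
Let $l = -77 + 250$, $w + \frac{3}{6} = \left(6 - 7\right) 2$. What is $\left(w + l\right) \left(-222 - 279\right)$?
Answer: $- \frac{170841}{2} \approx -85421.0$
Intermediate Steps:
$w = - \frac{5}{2}$ ($w = - \frac{1}{2} + \left(6 - 7\right) 2 = - \frac{1}{2} - 2 = - \frac{5}{2} \approx -2.5$)
$l = 173$
$\left(w + l\right) \left(-222 - 279\right) = \left(- \frac{5}{2} + 173\right) \left(-222 - 279\right) = \frac{341}{2} \left(-501\right) = - \frac{170841}{2}$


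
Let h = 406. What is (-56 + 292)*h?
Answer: 95816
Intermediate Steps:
(-56 + 292)*h = (-56 + 292)*406 = 236*406 = 95816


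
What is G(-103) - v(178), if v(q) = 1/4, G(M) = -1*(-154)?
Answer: 615/4 ≈ 153.75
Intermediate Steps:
G(M) = 154
v(q) = ¼
G(-103) - v(178) = 154 - 1*¼ = 154 - ¼ = 615/4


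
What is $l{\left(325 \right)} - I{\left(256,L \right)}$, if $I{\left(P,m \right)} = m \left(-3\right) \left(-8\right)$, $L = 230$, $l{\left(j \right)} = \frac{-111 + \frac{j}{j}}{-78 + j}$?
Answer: $- \frac{1363550}{247} \approx -5520.4$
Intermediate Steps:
$l{\left(j \right)} = - \frac{110}{-78 + j}$ ($l{\left(j \right)} = \frac{-111 + 1}{-78 + j} = - \frac{110}{-78 + j}$)
$I{\left(P,m \right)} = 24 m$ ($I{\left(P,m \right)} = - 3 m \left(-8\right) = 24 m$)
$l{\left(325 \right)} - I{\left(256,L \right)} = - \frac{110}{-78 + 325} - 24 \cdot 230 = - \frac{110}{247} - 5520 = - \frac{1363550}{247}$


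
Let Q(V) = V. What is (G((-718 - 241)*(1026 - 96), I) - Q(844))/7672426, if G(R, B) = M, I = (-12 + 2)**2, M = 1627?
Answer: 783/7672426 ≈ 0.00010205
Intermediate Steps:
I = 100 (I = (-10)**2 = 100)
G(R, B) = 1627
(G((-718 - 241)*(1026 - 96), I) - Q(844))/7672426 = (1627 - 1*844)/7672426 = (1627 - 844)*(1/7672426) = 783*(1/7672426) = 783/7672426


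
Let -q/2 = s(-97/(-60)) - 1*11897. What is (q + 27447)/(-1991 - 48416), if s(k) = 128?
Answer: -50985/50407 ≈ -1.0115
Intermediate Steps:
q = 23538 (q = -2*(128 - 1*11897) = -2*(128 - 11897) = -2*(-11769) = 23538)
(q + 27447)/(-1991 - 48416) = (23538 + 27447)/(-1991 - 48416) = 50985/(-50407) = 50985*(-1/50407) = -50985/50407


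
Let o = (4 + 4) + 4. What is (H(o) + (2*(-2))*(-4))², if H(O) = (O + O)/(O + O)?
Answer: 289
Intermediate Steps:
o = 12 (o = 8 + 4 = 12)
H(O) = 1 (H(O) = (2*O)/((2*O)) = (2*O)*(1/(2*O)) = 1)
(H(o) + (2*(-2))*(-4))² = (1 + (2*(-2))*(-4))² = (1 - 4*(-4))² = (1 + 16)² = 17² = 289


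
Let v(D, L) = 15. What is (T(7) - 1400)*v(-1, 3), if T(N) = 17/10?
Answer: -41949/2 ≈ -20975.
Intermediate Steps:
T(N) = 17/10 (T(N) = 17*(⅒) = 17/10)
(T(7) - 1400)*v(-1, 3) = (17/10 - 1400)*15 = -13983/10*15 = -41949/2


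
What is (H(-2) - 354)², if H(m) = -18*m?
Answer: 101124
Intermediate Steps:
(H(-2) - 354)² = (-18*(-2) - 354)² = (36 - 354)² = (-318)² = 101124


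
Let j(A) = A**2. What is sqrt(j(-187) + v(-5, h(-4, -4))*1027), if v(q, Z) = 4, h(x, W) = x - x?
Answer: sqrt(39077) ≈ 197.68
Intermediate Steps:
h(x, W) = 0
sqrt(j(-187) + v(-5, h(-4, -4))*1027) = sqrt((-187)**2 + 4*1027) = sqrt(34969 + 4108) = sqrt(39077)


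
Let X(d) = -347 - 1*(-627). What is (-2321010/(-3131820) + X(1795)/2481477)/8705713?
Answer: 64004553793/751742118864758598 ≈ 8.5142e-8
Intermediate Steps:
X(d) = 280 (X(d) = -347 + 627 = 280)
(-2321010/(-3131820) + X(1795)/2481477)/8705713 = (-2321010/(-3131820) + 280/2481477)/8705713 = (-2321010*(-1/3131820) + 280*(1/2481477))*(1/8705713) = (25789/34798 + 280/2481477)*(1/8705713) = (64004553793/86350436646)*(1/8705713) = 64004553793/751742118864758598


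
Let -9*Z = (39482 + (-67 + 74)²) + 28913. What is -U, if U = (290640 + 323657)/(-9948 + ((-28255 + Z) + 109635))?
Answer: -5528673/574444 ≈ -9.6244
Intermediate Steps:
Z = -68444/9 (Z = -((39482 + (-67 + 74)²) + 28913)/9 = -((39482 + 7²) + 28913)/9 = -((39482 + 49) + 28913)/9 = -(39531 + 28913)/9 = -⅑*68444 = -68444/9 ≈ -7604.9)
U = 5528673/574444 (U = (290640 + 323657)/(-9948 + ((-28255 - 68444/9) + 109635)) = 614297/(-9948 + (-322739/9 + 109635)) = 614297/(-9948 + 663976/9) = 614297/(574444/9) = 614297*(9/574444) = 5528673/574444 ≈ 9.6244)
-U = -1*5528673/574444 = -5528673/574444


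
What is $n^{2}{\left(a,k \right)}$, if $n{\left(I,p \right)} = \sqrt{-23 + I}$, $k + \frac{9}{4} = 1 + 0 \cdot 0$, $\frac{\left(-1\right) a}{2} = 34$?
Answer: $-91$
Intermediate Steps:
$a = -68$ ($a = \left(-2\right) 34 = -68$)
$k = - \frac{5}{4}$ ($k = - \frac{9}{4} + \left(1 + 0 \cdot 0\right) = - \frac{9}{4} + \left(1 + 0\right) = - \frac{9}{4} + 1 = - \frac{5}{4} \approx -1.25$)
$n^{2}{\left(a,k \right)} = \left(\sqrt{-23 - 68}\right)^{2} = \left(\sqrt{-91}\right)^{2} = \left(i \sqrt{91}\right)^{2} = -91$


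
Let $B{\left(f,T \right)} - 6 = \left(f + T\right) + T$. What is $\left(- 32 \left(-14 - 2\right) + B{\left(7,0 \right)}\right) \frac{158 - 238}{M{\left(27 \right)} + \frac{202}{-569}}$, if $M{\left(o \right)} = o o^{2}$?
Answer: $- \frac{955920}{447977} \approx -2.1339$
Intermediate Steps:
$M{\left(o \right)} = o^{3}$
$B{\left(f,T \right)} = 6 + f + 2 T$ ($B{\left(f,T \right)} = 6 + \left(\left(f + T\right) + T\right) = 6 + \left(\left(T + f\right) + T\right) = 6 + \left(f + 2 T\right) = 6 + f + 2 T$)
$\left(- 32 \left(-14 - 2\right) + B{\left(7,0 \right)}\right) \frac{158 - 238}{M{\left(27 \right)} + \frac{202}{-569}} = \left(- 32 \left(-14 - 2\right) + \left(6 + 7 + 2 \cdot 0\right)\right) \frac{158 - 238}{27^{3} + \frac{202}{-569}} = \left(- 32 \left(-14 - 2\right) + \left(6 + 7 + 0\right)\right) \left(- \frac{80}{19683 + 202 \left(- \frac{1}{569}\right)}\right) = \left(\left(-32\right) \left(-16\right) + 13\right) \left(- \frac{80}{19683 - \frac{202}{569}}\right) = \left(512 + 13\right) \left(- \frac{80}{\frac{11199425}{569}}\right) = 525 \left(\left(-80\right) \frac{569}{11199425}\right) = 525 \left(- \frac{9104}{2239885}\right) = - \frac{955920}{447977}$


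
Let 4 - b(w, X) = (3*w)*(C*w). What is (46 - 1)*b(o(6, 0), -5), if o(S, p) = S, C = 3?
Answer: -14400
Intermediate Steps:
b(w, X) = 4 - 9*w**2 (b(w, X) = 4 - 3*w*3*w = 4 - 9*w**2)
(46 - 1)*b(o(6, 0), -5) = (46 - 1)*(4 - 9*6**2) = 45*(4 - 9*36) = 45*(4 - 324) = 45*(-320) = -14400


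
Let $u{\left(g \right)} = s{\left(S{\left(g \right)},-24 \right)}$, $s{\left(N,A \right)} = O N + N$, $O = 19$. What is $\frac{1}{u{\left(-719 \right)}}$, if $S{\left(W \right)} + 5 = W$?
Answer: $- \frac{1}{14480} \approx -6.9061 \cdot 10^{-5}$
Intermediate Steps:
$S{\left(W \right)} = -5 + W$
$s{\left(N,A \right)} = 20 N$ ($s{\left(N,A \right)} = 19 N + N = 20 N$)
$u{\left(g \right)} = -100 + 20 g$ ($u{\left(g \right)} = 20 \left(-5 + g\right) = -100 + 20 g$)
$\frac{1}{u{\left(-719 \right)}} = \frac{1}{-100 + 20 \left(-719\right)} = \frac{1}{-100 - 14380} = \frac{1}{-14480} = - \frac{1}{14480}$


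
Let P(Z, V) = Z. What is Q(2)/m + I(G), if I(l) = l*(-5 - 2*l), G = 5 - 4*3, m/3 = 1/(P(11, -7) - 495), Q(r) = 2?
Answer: -1157/3 ≈ -385.67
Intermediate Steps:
m = -3/484 (m = 3/(11 - 495) = 3/(-484) = 3*(-1/484) = -3/484 ≈ -0.0061983)
G = -7 (G = 5 - 12 = -7)
Q(2)/m + I(G) = 2/(-3/484) - 1*(-7)*(5 + 2*(-7)) = 2*(-484/3) - 1*(-7)*(5 - 14) = -968/3 - 1*(-7)*(-9) = -968/3 - 63 = -1157/3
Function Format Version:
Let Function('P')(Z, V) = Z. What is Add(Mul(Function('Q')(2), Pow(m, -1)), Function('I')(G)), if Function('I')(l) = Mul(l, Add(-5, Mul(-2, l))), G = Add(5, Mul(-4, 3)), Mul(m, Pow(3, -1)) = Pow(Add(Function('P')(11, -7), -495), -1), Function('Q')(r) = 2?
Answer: Rational(-1157, 3) ≈ -385.67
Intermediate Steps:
m = Rational(-3, 484) (m = Mul(3, Pow(Add(11, -495), -1)) = Mul(3, Pow(-484, -1)) = Mul(3, Rational(-1, 484)) = Rational(-3, 484) ≈ -0.0061983)
G = -7 (G = Add(5, -12) = -7)
Add(Mul(Function('Q')(2), Pow(m, -1)), Function('I')(G)) = Add(Mul(2, Pow(Rational(-3, 484), -1)), Mul(-1, -7, Add(5, Mul(2, -7)))) = Add(Mul(2, Rational(-484, 3)), Mul(-1, -7, Add(5, -14))) = Add(Rational(-968, 3), Mul(-1, -7, -9)) = Add(Rational(-968, 3), -63) = Rational(-1157, 3)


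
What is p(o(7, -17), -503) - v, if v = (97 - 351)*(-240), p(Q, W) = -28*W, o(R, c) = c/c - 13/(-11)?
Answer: -46876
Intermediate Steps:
o(R, c) = 24/11 (o(R, c) = 1 - 13*(-1/11) = 1 + 13/11 = 24/11)
v = 60960 (v = -254*(-240) = 60960)
p(o(7, -17), -503) - v = -28*(-503) - 1*60960 = 14084 - 60960 = -46876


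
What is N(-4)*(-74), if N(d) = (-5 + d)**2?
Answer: -5994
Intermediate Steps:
N(-4)*(-74) = (-5 - 4)**2*(-74) = (-9)**2*(-74) = 81*(-74) = -5994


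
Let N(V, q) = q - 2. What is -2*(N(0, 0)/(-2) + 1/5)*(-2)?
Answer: 24/5 ≈ 4.8000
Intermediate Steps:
N(V, q) = -2 + q
-2*(N(0, 0)/(-2) + 1/5)*(-2) = -2*((-2 + 0)/(-2) + 1/5)*(-2) = -2*(-2*(-1/2) + 1*(1/5))*(-2) = -2*(1 + 1/5)*(-2) = -2*6/5*(-2) = -12/5*(-2) = 24/5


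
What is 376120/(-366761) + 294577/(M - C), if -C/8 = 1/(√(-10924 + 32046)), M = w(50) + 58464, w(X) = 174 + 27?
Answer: 53266313565624547145/13330496979875942873 - 1178308*√21122/36346549878193 ≈ 3.9958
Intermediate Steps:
w(X) = 201
M = 58665 (M = 201 + 58464 = 58665)
C = -4*√21122/10561 (C = -8/√(-10924 + 32046) = -8*√21122/21122 = -4*√21122/10561 ≈ -0.055046)
376120/(-366761) + 294577/(M - C) = 376120/(-366761) + 294577/(58665 - (-4)*√21122/10561) = 376120*(-1/366761) + 294577/(58665 + 4*√21122/10561) = -376120/366761 + 294577/(58665 + 4*√21122/10561)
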